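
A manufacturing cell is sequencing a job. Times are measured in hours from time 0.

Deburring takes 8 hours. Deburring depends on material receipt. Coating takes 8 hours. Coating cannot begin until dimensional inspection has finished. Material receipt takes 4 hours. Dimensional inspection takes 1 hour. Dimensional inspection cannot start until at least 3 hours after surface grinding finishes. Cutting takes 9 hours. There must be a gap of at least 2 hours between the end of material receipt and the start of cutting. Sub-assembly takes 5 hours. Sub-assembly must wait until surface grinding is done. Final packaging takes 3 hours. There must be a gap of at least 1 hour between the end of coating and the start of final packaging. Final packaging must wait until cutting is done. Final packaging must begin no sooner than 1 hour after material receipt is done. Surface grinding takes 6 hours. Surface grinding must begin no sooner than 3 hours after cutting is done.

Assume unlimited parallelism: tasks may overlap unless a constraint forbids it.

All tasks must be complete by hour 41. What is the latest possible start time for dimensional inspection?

28

Nothing follows final packaging; the deadline of hour 41 is its only limit. It must start by 41 − 3 = hour 38.
Coating must finish before final packaging (must start by hour 38, minus 1-hour gap → hour 37). With an 8-hour duration, coating must start by 37 − 8 = hour 29.
Dimensional inspection feeds into coating (must start by hour 29); so dimensional inspection must finish by hour 29 and therefore start by hour 28.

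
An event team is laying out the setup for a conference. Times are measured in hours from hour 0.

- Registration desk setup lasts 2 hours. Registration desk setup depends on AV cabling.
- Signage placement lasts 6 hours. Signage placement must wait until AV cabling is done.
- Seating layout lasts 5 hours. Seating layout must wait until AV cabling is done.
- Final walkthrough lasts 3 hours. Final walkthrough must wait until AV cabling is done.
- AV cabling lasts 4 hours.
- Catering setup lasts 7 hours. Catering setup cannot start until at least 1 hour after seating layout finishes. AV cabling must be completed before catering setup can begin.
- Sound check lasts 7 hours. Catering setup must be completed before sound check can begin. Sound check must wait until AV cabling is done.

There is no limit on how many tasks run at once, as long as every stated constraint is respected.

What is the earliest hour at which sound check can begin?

17

AV cabling has no prerequisites, so it starts at hour 0 and finishes at hour 4.
After AV cabling (finishes hour 4), seating layout can start at hour 4 and finishes at hour 9.
Catering setup cannot start until seating layout (finishes hour 9, plus 1-hour gap → hour 10); AV cabling (finishes hour 4). The controlling bound is hour 10, so catering setup finishes at 10 + 7 = hour 17.
Sound check waits on catering setup (finishes hour 17); AV cabling (finishes hour 4). The latest of these is hour 17, which is the earliest sound check can start.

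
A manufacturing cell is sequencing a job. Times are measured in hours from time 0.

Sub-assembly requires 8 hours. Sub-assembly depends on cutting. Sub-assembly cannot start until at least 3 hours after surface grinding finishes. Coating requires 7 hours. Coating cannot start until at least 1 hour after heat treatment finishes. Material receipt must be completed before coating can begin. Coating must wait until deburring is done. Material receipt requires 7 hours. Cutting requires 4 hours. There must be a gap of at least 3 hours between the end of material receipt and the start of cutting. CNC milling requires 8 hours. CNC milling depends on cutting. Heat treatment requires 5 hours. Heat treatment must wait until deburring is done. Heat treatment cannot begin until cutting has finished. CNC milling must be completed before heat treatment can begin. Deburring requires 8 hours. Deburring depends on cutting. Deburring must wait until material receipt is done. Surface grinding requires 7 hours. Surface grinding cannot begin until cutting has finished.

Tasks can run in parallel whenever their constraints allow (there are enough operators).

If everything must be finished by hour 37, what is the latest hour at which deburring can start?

16

To finish by hour 37, coating (duration 7) must start no later than hour 30.
Heat treatment feeds into coating (must start by hour 30, minus 1-hour gap → hour 29); so heat treatment must finish by hour 29 and therefore start by hour 24.
Deburring feeds heat treatment (must start by hour 24); coating (must start by hour 30). Taking the minimum, deburring must finish by hour 24 and start by 24 − 8 = hour 16.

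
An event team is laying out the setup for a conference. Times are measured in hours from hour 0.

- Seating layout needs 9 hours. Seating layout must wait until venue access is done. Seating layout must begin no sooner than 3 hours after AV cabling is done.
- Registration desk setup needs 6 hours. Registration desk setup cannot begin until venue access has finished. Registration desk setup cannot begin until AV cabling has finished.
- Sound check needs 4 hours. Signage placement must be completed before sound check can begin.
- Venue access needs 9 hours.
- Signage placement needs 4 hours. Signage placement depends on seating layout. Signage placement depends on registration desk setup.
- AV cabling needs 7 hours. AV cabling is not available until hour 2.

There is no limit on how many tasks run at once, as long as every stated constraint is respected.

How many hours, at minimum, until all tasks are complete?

29

AV cabling cannot begin until its own release at hour 2. It runs from hour 2 to 2 + 7 = hour 9.
Venue access can start immediately at hour 0; it finishes at hour 9.
For registration desk setup: venue access (finishes hour 9); AV cabling (finishes hour 9). Taking the maximum gives a start of hour 9, and it finishes at 9 + 6 = hour 15.
Seating layout needs all of venue access (finishes hour 9); AV cabling (finishes hour 9, plus 3-hour gap → hour 12). That puts its earliest start at hour 12; it finishes at 12 + 9 = hour 21.
Signage placement needs all of seating layout (finishes hour 21); registration desk setup (finishes hour 15). That puts its earliest start at hour 21; it finishes at 21 + 4 = hour 25.
Sound check waits on signage placement (finishes hour 25), so it starts at hour 25 and finishes at 25 + 4 = hour 29.
All tasks are finished once the last one completes. Finish times: Venue access at 9, AV cabling at 9, Seating layout at 21, Registration desk setup at 15, Signage placement at 25, Sound check at 29. The latest is hour 29.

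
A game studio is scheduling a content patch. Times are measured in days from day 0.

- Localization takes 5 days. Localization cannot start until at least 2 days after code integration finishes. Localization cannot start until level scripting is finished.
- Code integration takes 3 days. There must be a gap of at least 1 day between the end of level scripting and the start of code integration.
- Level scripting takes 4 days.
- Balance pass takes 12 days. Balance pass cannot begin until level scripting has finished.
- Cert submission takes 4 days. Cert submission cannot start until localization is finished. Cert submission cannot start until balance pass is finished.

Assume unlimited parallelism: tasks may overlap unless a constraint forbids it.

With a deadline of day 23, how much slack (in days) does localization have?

4

Nothing blocks level scripting, so it runs from day 0 to day 4.
After level scripting (finishes day 4, plus 1-day gap → day 5), code integration can start at day 5 and finishes at day 8.
Localization cannot start until code integration (finishes day 8, plus 2-day gap → day 10); level scripting (finishes day 4). The controlling bound is day 10, so localization finishes at 10 + 5 = day 15.

Working backward from the deadline:
Cert submission has no dependents, so it just needs to finish by day 23. Starting by 23 − 4 = day 19 achieves that.
Localization feeds into cert submission (must start by day 19); so localization must finish by day 19 and therefore start by day 14.
So localization can start as early as day 10 and as late as day 14, giving 14 − 10 = 4 days of slack.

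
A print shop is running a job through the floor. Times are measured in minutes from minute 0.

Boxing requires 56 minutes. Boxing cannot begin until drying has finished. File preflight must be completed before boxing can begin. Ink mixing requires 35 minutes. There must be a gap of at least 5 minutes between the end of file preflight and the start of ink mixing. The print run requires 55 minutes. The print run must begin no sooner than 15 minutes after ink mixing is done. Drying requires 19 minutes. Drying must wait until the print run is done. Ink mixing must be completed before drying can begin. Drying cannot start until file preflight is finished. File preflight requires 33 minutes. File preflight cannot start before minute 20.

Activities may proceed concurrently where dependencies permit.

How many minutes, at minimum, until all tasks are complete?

File preflight waits on its own release at minute 20, so it starts at minute 20 and finishes at 20 + 33 = minute 53.
Ink mixing waits on file preflight (finishes minute 53, plus 5-minute gap → minute 58), so it starts at minute 58 and finishes at 58 + 35 = minute 93.
After ink mixing (finishes minute 93, plus 15-minute gap → minute 108), the print run can start at minute 108 and finishes at minute 163.
For drying: the print run (finishes minute 163); ink mixing (finishes minute 93); file preflight (finishes minute 53). Taking the maximum gives a start of minute 163, and it finishes at 163 + 19 = minute 182.
Boxing has to wait for drying (finishes minute 182); file preflight (finishes minute 53). The latest of these is minute 182, so boxing runs minute 182 to 182 + 56 = minute 238.
All tasks are finished once the last one completes. Finish times: File preflight at 53, Ink mixing at 93, The print run at 163, Drying at 182, Boxing at 238. The latest is minute 238.

238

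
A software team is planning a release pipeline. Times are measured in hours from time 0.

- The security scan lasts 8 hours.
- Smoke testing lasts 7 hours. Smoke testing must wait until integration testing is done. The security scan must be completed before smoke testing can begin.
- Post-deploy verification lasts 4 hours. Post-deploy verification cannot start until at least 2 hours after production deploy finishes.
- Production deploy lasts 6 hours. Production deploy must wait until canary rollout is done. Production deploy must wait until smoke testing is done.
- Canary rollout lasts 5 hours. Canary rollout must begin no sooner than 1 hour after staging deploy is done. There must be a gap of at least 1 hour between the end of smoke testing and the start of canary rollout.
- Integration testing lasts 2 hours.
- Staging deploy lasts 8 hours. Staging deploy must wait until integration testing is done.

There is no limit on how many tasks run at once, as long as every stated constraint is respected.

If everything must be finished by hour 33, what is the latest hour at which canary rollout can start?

To finish by hour 33, post-deploy verification (duration 4) must start no later than hour 29.
Production deploy feeds into post-deploy verification (must start by hour 29, minus 2-hour gap → hour 27); so production deploy must finish by hour 27 and therefore start by hour 21.
Canary rollout feeds into production deploy (must start by hour 21); so canary rollout must finish by hour 21 and therefore start by hour 16.

16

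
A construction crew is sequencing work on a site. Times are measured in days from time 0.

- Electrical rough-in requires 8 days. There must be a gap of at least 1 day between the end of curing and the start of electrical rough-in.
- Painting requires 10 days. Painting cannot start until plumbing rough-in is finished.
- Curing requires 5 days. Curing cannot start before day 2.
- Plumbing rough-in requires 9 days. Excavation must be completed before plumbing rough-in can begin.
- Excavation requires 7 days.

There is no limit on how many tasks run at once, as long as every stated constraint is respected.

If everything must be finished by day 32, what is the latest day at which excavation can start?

Painting has no dependents, so it just needs to finish by day 32. Starting by 32 − 10 = day 22 achieves that.
Plumbing rough-in feeds into painting (must start by day 22); so plumbing rough-in must finish by day 22 and therefore start by day 13.
Since plumbing rough-in (must start by day 13) depends on it, excavation must finish by day 13. Backing off its 7-day duration gives a latest start of day 6.

6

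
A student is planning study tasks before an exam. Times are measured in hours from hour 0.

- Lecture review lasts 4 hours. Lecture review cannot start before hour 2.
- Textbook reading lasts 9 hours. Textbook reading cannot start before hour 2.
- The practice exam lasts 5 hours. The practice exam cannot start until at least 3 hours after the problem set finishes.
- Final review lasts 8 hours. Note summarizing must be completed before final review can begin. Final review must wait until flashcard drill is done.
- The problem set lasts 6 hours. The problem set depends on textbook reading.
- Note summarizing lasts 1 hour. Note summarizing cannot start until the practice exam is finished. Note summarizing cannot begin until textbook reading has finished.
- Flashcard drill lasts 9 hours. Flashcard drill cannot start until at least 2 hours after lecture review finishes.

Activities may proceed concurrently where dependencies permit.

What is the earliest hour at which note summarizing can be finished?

Textbook reading cannot begin until its own release at hour 2. It runs from hour 2 to 2 + 9 = hour 11.
The problem set waits on textbook reading (finishes hour 11), so it starts at hour 11 and finishes at 11 + 6 = hour 17.
After the problem set (finishes hour 17, plus 3-hour gap → hour 20), the practice exam can start at hour 20 and finishes at hour 25.
Note summarizing needs all of the practice exam (finishes hour 25); textbook reading (finishes hour 11). That puts its earliest start at hour 25; it finishes at 25 + 1 = hour 26.

26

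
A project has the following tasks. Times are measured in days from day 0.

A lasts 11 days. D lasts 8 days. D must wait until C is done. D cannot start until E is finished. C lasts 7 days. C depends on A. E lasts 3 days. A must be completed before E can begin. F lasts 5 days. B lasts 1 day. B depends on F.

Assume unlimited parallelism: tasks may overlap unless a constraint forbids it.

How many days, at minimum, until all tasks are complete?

26

F can start immediately at day 0; it finishes at day 5.
After F (finishes day 5), B can start at day 5 and finishes at day 6.
A can start immediately at day 0; it finishes at day 11.
E cannot begin until A (finishes day 11). It runs from day 11 to 11 + 3 = day 14.
C waits on A (finishes day 11), so it starts at day 11 and finishes at 11 + 7 = day 18.
D needs all of C (finishes day 18); E (finishes day 14). That puts its earliest start at day 18; it finishes at 18 + 8 = day 26.
All tasks are finished once the last one completes. Finish times: A at 11, B at 6, C at 18, D at 26, E at 14, F at 5. The latest is day 26.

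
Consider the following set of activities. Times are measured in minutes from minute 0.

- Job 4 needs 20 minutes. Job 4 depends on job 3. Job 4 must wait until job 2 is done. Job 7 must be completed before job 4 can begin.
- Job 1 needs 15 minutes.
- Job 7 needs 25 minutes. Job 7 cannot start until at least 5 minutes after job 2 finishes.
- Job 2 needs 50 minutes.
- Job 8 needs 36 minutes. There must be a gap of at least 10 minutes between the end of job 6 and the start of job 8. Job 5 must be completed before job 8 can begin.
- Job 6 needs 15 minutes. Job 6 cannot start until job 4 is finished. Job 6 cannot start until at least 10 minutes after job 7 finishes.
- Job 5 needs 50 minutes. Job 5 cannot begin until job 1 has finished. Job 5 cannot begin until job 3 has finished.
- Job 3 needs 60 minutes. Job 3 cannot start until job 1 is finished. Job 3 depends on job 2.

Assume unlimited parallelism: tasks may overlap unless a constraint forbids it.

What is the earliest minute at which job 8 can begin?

Nothing blocks job 2, so it runs from minute 0 to minute 50.
Job 7 waits on job 2 (finishes minute 50, plus 5-minute gap → minute 55), so it starts at minute 55 and finishes at 55 + 25 = minute 80.
Job 1 can start immediately at minute 0; it finishes at minute 15.
Job 3 cannot start until job 1 (finishes minute 15); job 2 (finishes minute 50). The controlling bound is minute 50, so job 3 finishes at 50 + 60 = minute 110.
Job 5 cannot start until job 1 (finishes minute 15); job 3 (finishes minute 110). The controlling bound is minute 110, so job 5 finishes at 110 + 50 = minute 160.
For job 4: job 3 (finishes minute 110); job 2 (finishes minute 50); job 7 (finishes minute 80). Taking the maximum gives a start of minute 110, and it finishes at 110 + 20 = minute 130.
Job 6 has to wait for job 4 (finishes minute 130); job 7 (finishes minute 80, plus 10-minute gap → minute 90). The latest of these is minute 130, so job 6 runs minute 130 to 130 + 15 = minute 145.
Job 8 waits on job 6 (finishes minute 145, plus 10-minute gap → minute 155); job 5 (finishes minute 160). The latest of these is minute 160, which is the earliest job 8 can start.

160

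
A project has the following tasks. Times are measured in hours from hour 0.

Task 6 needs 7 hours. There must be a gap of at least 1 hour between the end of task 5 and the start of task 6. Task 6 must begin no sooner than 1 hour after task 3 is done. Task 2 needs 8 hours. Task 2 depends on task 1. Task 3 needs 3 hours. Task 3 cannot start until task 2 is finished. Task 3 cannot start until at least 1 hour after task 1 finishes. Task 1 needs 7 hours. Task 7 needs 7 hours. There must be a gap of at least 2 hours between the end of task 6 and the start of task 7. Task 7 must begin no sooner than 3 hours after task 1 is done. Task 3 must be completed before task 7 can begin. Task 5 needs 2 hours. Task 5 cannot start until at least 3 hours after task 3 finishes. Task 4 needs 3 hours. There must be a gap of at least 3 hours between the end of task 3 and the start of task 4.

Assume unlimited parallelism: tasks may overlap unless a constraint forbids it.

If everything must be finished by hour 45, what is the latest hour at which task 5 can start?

Task 7 must finish by hour 45; it takes 7 hours, so it must start by 45 − 7 = hour 38.
Task 6 must finish before task 7 (must start by hour 38, minus 2-hour gap → hour 36). With a 7-hour duration, task 6 must start by 36 − 7 = hour 29.
Since task 6 (must start by hour 29, minus 1-hour gap → hour 28) depends on it, task 5 must finish by hour 28. Backing off its 2-hour duration gives a latest start of hour 26.

26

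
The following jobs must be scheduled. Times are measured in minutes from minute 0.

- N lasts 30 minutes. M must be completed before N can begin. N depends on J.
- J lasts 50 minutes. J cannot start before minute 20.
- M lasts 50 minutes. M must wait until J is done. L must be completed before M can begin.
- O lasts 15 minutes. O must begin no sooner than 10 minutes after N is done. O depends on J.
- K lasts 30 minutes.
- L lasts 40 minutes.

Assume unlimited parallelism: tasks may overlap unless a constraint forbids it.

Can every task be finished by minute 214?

Yes

Nothing blocks L, so it runs from minute 0 to minute 40.
K can start immediately at minute 0; it finishes at minute 30.
After its own release at minute 20, J can start at minute 20 and finishes at minute 70.
M needs all of J (finishes minute 70); L (finishes minute 40). That puts its earliest start at minute 70; it finishes at 70 + 50 = minute 120.
For N: M (finishes minute 120); J (finishes minute 70). Taking the maximum gives a start of minute 120, and it finishes at 120 + 30 = minute 150.
O cannot start until N (finishes minute 150, plus 10-minute gap → minute 160); J (finishes minute 70). The controlling bound is minute 160, so O finishes at 160 + 15 = minute 175.
Every task is finished by minute 175, which is no later than the deadline of 214, so the schedule is feasible.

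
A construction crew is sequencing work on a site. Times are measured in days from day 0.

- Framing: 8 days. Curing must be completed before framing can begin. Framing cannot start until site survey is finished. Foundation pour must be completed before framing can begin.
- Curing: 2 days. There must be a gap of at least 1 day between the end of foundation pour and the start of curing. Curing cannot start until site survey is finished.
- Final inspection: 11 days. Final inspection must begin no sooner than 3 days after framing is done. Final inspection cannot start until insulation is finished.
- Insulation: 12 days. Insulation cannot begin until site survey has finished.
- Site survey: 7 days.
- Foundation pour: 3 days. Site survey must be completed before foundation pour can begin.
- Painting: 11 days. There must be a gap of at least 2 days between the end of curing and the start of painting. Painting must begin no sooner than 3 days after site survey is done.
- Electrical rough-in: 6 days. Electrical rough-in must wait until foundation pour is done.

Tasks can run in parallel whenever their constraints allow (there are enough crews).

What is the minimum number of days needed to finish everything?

Nothing blocks site survey, so it runs from day 0 to day 7.
Insulation cannot begin until site survey (finishes day 7). It runs from day 7 to 7 + 12 = day 19.
After site survey (finishes day 7), foundation pour can start at day 7 and finishes at day 10.
After foundation pour (finishes day 10), electrical rough-in can start at day 10 and finishes at day 16.
Curing has to wait for foundation pour (finishes day 10, plus 1-day gap → day 11); site survey (finishes day 7). The latest of these is day 11, so curing runs day 11 to 11 + 2 = day 13.
Painting has to wait for curing (finishes day 13, plus 2-day gap → day 15); site survey (finishes day 7, plus 3-day gap → day 10). The latest of these is day 15, so painting runs day 15 to 15 + 11 = day 26.
Framing has to wait for curing (finishes day 13); site survey (finishes day 7); foundation pour (finishes day 10). The latest of these is day 13, so framing runs day 13 to 13 + 8 = day 21.
Final inspection has to wait for framing (finishes day 21, plus 3-day gap → day 24); insulation (finishes day 19). The latest of these is day 24, so final inspection runs day 24 to 24 + 11 = day 35.
All tasks are finished once the last one completes. Finish times: Site survey at 7, Foundation pour at 10, Curing at 13, Framing at 21, Electrical rough-in at 16, Insulation at 19, Painting at 26, Final inspection at 35. The latest is day 35.

35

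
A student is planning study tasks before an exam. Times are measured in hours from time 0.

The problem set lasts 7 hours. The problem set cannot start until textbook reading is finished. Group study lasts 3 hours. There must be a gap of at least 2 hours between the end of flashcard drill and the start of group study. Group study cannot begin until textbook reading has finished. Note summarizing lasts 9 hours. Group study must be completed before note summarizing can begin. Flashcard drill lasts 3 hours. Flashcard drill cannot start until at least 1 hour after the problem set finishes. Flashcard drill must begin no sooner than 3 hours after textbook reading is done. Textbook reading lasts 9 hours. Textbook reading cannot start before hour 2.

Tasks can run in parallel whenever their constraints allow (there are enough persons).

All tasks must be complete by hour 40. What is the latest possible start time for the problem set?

Note summarizing must finish by hour 40; it takes 9 hours, so it must start by 40 − 9 = hour 31.
Since note summarizing (must start by hour 31) depends on it, group study must finish by hour 31. Backing off its 3-hour duration gives a latest start of hour 28.
Flashcard drill feeds into group study (must start by hour 28, minus 2-hour gap → hour 26); so flashcard drill must finish by hour 26 and therefore start by hour 23.
The problem set has to be done before flashcard drill (must start by hour 23, minus 1-hour gap → hour 22). That means finishing by hour 22, i.e. starting by 22 − 7 = hour 15.

15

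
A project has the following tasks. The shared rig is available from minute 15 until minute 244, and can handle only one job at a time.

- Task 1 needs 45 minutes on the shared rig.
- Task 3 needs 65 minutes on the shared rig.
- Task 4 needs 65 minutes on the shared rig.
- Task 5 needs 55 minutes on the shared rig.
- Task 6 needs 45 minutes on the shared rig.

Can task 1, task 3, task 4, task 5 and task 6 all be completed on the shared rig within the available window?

The shared rig window is 244 − 15 = 229 minutes.
Running back to back, the jobs need 45 + 65 + 65 + 55 + 45 = 275 minutes on the shared rig.
Since 275 > 229, they cannot all fit.

No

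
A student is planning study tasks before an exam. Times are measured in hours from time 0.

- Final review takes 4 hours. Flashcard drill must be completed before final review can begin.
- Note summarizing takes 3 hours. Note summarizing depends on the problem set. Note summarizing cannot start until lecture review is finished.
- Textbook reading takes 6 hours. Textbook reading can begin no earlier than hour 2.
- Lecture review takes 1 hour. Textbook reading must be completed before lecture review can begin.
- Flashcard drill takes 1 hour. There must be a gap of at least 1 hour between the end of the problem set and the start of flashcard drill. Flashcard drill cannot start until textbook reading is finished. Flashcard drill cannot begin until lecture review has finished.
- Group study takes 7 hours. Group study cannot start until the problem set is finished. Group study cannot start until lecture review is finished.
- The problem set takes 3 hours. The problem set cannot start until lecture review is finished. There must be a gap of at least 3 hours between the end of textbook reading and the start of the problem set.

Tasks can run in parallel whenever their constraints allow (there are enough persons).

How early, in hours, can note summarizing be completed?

17

Textbook reading cannot begin until its own release at hour 2. It runs from hour 2 to 2 + 6 = hour 8.
Lecture review cannot begin until textbook reading (finishes hour 8). It runs from hour 8 to 8 + 1 = hour 9.
The problem set cannot start until lecture review (finishes hour 9); textbook reading (finishes hour 8, plus 3-hour gap → hour 11). The controlling bound is hour 11, so the problem set finishes at 11 + 3 = hour 14.
Note summarizing has to wait for the problem set (finishes hour 14); lecture review (finishes hour 9). The latest of these is hour 14, so note summarizing runs hour 14 to 14 + 3 = hour 17.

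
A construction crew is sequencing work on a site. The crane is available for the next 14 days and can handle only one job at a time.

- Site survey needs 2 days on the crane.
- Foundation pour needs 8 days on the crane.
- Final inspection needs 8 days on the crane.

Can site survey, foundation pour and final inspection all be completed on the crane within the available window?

No

Running back to back, the jobs need 2 + 8 + 8 = 18 days on the crane.
Since 18 > 14, they cannot all fit.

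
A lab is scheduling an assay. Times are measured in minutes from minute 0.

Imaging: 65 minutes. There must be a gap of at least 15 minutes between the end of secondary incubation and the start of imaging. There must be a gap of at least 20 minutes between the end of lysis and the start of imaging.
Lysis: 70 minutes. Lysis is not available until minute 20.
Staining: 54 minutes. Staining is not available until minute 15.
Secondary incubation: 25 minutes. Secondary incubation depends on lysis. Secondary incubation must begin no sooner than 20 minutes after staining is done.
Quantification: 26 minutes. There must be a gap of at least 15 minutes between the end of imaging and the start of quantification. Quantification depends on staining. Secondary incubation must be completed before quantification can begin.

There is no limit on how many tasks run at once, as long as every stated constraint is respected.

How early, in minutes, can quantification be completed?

236

Staining cannot begin until its own release at minute 15. It runs from minute 15 to 15 + 54 = minute 69.
Lysis cannot begin until its own release at minute 20. It runs from minute 20 to 20 + 70 = minute 90.
Secondary incubation has to wait for lysis (finishes minute 90); staining (finishes minute 69, plus 20-minute gap → minute 89). The latest of these is minute 90, so secondary incubation runs minute 90 to 90 + 25 = minute 115.
Imaging has to wait for secondary incubation (finishes minute 115, plus 15-minute gap → minute 130); lysis (finishes minute 90, plus 20-minute gap → minute 110). The latest of these is minute 130, so imaging runs minute 130 to 130 + 65 = minute 195.
Quantification cannot start until imaging (finishes minute 195, plus 15-minute gap → minute 210); staining (finishes minute 69); secondary incubation (finishes minute 115). The controlling bound is minute 210, so quantification finishes at 210 + 26 = minute 236.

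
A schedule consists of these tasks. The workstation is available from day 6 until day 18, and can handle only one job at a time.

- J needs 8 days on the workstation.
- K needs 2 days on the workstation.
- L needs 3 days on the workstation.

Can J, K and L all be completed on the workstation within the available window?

The workstation window is 18 − 6 = 12 days.
Running back to back, the jobs need 8 + 2 + 3 = 13 days on the workstation.
Since 13 > 12, they cannot all fit.

No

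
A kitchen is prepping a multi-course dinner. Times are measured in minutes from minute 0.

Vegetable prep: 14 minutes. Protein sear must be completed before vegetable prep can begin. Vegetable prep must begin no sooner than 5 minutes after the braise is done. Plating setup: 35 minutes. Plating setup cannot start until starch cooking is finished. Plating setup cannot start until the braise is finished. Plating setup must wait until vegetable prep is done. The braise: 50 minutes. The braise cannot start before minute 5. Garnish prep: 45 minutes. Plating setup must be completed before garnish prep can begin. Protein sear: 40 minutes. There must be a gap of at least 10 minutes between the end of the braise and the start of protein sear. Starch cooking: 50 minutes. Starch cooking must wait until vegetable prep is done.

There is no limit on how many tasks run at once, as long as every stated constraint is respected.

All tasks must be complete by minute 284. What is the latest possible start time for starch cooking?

154

Garnish prep has no dependents, so it just needs to finish by minute 284. Starting by 284 − 45 = minute 239 achieves that.
Since garnish prep (must start by minute 239) depends on it, plating setup must finish by minute 239. Backing off its 35-minute duration gives a latest start of minute 204.
Starch cooking feeds into plating setup (must start by minute 204); so starch cooking must finish by minute 204 and therefore start by minute 154.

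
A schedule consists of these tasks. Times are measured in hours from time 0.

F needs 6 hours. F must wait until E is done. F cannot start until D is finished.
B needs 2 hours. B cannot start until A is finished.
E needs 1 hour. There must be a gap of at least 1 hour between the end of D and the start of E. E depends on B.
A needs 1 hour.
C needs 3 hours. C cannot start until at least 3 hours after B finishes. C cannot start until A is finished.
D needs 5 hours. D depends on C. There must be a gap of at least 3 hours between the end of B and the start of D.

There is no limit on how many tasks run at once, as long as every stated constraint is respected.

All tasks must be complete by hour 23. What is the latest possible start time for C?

7

Nothing follows F; the deadline of hour 23 is its only limit. It must start by 23 − 6 = hour 17.
E feeds into F (must start by hour 17); so E must finish by hour 17 and therefore start by hour 16.
D must finish in time for E (must start by hour 16, minus 1-hour gap → hour 15); F (must start by hour 17). The tightest is hour 15, so D must start by 15 − 5 = hour 10.
Since D (must start by hour 10) depends on it, C must finish by hour 10. Backing off its 3-hour duration gives a latest start of hour 7.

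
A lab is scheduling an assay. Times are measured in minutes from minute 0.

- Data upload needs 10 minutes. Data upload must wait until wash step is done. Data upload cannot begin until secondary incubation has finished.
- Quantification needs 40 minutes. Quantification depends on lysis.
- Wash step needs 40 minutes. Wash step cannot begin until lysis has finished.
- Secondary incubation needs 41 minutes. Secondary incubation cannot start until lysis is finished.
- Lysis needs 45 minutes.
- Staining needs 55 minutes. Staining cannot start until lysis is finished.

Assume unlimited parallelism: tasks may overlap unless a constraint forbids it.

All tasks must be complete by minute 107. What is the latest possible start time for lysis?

7

Nothing follows data upload; the deadline of minute 107 is its only limit. It must start by 107 − 10 = minute 97.
Since data upload (must start by minute 97) depends on it, wash step must finish by minute 97. Backing off its 40-minute duration gives a latest start of minute 57.
Staining has no dependents, so it just needs to finish by minute 107. Starting by 107 − 55 = minute 52 achieves that.
Secondary incubation feeds into data upload (must start by minute 97); so secondary incubation must finish by minute 97 and therefore start by minute 56.
Quantification has no dependents, so it just needs to finish by minute 107. Starting by 107 − 40 = minute 67 achieves that.
Lysis feeds wash step (must start by minute 57); staining (must start by minute 52); secondary incubation (must start by minute 56); quantification (must start by minute 67). Taking the minimum, lysis must finish by minute 52 and start by 52 − 45 = minute 7.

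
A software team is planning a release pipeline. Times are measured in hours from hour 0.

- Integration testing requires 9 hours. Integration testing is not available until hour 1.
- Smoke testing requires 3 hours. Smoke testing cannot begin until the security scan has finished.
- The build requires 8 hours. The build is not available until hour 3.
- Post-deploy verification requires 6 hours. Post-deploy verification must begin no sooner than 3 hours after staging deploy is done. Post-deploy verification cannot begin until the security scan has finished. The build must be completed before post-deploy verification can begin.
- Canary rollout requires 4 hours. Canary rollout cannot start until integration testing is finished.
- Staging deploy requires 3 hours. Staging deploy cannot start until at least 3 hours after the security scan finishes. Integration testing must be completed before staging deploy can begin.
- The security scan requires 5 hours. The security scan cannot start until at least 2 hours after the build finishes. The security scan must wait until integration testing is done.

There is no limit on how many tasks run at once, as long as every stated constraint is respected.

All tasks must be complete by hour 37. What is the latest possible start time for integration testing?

8

Post-deploy verification must finish by hour 37; it takes 6 hours, so it must start by 37 − 6 = hour 31.
Staging deploy has to be done before post-deploy verification (must start by hour 31, minus 3-hour gap → hour 28). That means finishing by hour 28, i.e. starting by 28 − 3 = hour 25.
Smoke testing must finish by hour 37; it takes 3 hours, so it must start by 37 − 3 = hour 34.
The security scan must finish in time for staging deploy (must start by hour 25, minus 3-hour gap → hour 22); smoke testing (must start by hour 34); post-deploy verification (must start by hour 31). The tightest is hour 22, so the security scan must start by 22 − 5 = hour 17.
To finish by hour 37, canary rollout (duration 4) must start no later than hour 33.
Integration testing feeds the security scan (must start by hour 17); staging deploy (must start by hour 25); canary rollout (must start by hour 33). Taking the minimum, integration testing must finish by hour 17 and start by 17 − 9 = hour 8.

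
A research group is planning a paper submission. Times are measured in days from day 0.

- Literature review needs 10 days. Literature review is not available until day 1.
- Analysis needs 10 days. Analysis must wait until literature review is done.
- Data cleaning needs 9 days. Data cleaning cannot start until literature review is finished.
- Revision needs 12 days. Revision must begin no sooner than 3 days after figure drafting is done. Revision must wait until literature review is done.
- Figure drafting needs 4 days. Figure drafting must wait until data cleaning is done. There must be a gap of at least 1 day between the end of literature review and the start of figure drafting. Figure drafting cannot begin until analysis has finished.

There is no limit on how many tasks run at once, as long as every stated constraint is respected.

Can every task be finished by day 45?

After its own release at day 1, literature review can start at day 1 and finishes at day 11.
Analysis waits on literature review (finishes day 11), so it starts at day 11 and finishes at 11 + 10 = day 21.
Data cleaning cannot begin until literature review (finishes day 11). It runs from day 11 to 11 + 9 = day 20.
Figure drafting needs all of data cleaning (finishes day 20); literature review (finishes day 11, plus 1-day gap → day 12); analysis (finishes day 21). That puts its earliest start at day 21; it finishes at 21 + 4 = day 25.
Revision needs all of figure drafting (finishes day 25, plus 3-day gap → day 28); literature review (finishes day 11). That puts its earliest start at day 28; it finishes at 28 + 12 = day 40.
Every task is finished by day 40, which is no later than the deadline of 45, so the schedule is feasible.

Yes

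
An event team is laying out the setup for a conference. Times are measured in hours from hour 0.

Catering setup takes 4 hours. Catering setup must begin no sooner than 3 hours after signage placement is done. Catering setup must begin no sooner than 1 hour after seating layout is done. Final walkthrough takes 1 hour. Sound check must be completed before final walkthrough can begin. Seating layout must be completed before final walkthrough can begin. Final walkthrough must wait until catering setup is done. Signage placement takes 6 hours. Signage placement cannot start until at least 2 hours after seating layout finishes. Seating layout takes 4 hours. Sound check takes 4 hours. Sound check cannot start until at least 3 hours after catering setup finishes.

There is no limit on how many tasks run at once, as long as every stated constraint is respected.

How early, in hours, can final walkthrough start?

Seating layout has no prerequisites, so it starts at hour 0 and finishes at hour 4.
Signage placement waits on seating layout (finishes hour 4, plus 2-hour gap → hour 6), so it starts at hour 6 and finishes at 6 + 6 = hour 12.
Catering setup cannot start until signage placement (finishes hour 12, plus 3-hour gap → hour 15); seating layout (finishes hour 4, plus 1-hour gap → hour 5). The controlling bound is hour 15, so catering setup finishes at 15 + 4 = hour 19.
After catering setup (finishes hour 19, plus 3-hour gap → hour 22), sound check can start at hour 22 and finishes at hour 26.
Final walkthrough waits on sound check (finishes hour 26); seating layout (finishes hour 4); catering setup (finishes hour 19). The latest of these is hour 26, which is the earliest final walkthrough can start.

26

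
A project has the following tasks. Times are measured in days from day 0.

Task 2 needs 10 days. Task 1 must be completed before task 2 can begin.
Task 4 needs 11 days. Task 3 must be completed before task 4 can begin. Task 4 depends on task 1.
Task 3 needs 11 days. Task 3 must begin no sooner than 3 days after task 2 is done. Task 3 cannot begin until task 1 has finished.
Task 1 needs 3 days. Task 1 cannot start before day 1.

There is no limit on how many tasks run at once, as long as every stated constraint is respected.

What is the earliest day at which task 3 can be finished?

28

Task 1 cannot begin until its own release at day 1. It runs from day 1 to 1 + 3 = day 4.
After task 1 (finishes day 4), task 2 can start at day 4 and finishes at day 14.
Task 3 cannot start until task 2 (finishes day 14, plus 3-day gap → day 17); task 1 (finishes day 4). The controlling bound is day 17, so task 3 finishes at 17 + 11 = day 28.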